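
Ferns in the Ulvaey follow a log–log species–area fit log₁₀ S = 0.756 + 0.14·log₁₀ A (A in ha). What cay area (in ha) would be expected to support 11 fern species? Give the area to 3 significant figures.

11 = 5.702 × A^0.14  ⇒  A^0.14 = 11/5.702 = 1.929
ln A = ln(1.929) / 0.14 = 0.6571 / 0.14 = 4.6939
A = e^4.6939 ≈ 109.3 ha

109 ha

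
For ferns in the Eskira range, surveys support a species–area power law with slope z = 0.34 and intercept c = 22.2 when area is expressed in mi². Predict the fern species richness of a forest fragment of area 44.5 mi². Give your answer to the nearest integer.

81

S = 22.2 × 44.5^0.34
ln S = ln 22.2 + 0.34 × ln 44.5 = 3.1001 + 0.34 × 3.7955 = 4.3906
S = e^4.3906 ≈ 80.69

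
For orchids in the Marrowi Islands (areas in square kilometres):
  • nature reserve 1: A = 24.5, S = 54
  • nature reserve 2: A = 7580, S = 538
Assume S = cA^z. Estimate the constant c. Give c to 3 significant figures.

z = ln(S₂/S₁) / ln(A₂/A₁) = ln(538/54) / ln(7580/24.5) = 2.2989 / 5.7346 = 0.4009
c = S₁ / A₁^z = 54 / 24.5^0.4009 = 54 / 3.605 = 14.98

15.0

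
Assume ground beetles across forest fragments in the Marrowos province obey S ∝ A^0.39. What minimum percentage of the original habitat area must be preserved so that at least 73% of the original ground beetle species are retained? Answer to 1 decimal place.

44.6%

Need (A_new/A_old)^0.39 = 0.73, so A_new/A_old = 0.73^(1/0.39) = 0.73^2.564
ln(A_new/A_old) = ln 0.73 / 0.39 = -0.3147 / 0.39 = -0.8070
A_new/A_old = e^-0.8070 ≈ 0.4462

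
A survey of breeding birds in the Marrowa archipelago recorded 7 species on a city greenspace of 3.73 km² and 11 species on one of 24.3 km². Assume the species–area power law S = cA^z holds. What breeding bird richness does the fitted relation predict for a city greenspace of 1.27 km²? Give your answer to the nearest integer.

5

z = ln(11/7) / ln(24.3/3.73) = 0.4520 / 1.8741 = 0.2412
c = 7 / 3.73^0.2412 = 7 / 1.374 = 5.096
S₃ = 5.096 × 1.27^0.2412 = 5.096 × 1.059 ≈ 5.398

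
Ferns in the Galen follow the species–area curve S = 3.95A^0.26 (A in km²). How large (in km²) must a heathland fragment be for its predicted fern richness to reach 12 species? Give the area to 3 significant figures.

12 = 3.95 × A^0.26  ⇒  A^0.26 = 12/3.95 = 3.038
ln A = ln(3.038) / 0.26 = 1.1112 / 0.26 = 4.2738
A = e^4.2738 ≈ 71.79 km²

71.8 km²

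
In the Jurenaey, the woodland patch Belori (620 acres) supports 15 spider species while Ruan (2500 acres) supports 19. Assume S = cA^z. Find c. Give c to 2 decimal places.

z = ln(S₂/S₁) / ln(A₂/A₁) = ln(19/15) / ln(2500/620) = 0.2364 / 1.3943 = 0.1695
c = S₁ / A₁^z = 15 / 620^0.1695 = 15 / 2.974 = 5.043

5.04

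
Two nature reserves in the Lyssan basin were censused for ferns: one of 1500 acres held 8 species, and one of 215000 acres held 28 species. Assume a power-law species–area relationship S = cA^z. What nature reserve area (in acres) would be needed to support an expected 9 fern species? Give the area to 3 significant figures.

z = ln(28/8) / ln(215000/1500) = 1.2528 / 4.9652 = 0.2523
c = 8 / 1500^0.2523 = 8 / 6.329 = 1.264
A = (9/1.264)^(1/0.2523) ⇒ ln A = ln(7.121)/0.2523 = 7.7800
A = e^7.7800 ≈ 2392 acres

2390 acres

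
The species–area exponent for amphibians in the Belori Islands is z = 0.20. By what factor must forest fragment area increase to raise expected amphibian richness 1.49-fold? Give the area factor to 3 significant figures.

7.34

(A₂/A₁)^0.2 = 1.49, so A₂/A₁ = 1.49^(1/0.2) = 1.49^5
ln(A₂/A₁) = ln 1.49 / 0.2 = 0.3988 / 0.2 = 1.9939
A₂/A₁ = e^1.9939 ≈ 7.344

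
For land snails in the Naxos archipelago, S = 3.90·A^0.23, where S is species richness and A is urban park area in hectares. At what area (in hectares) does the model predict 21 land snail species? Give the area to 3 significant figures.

21 = 3.9 × A^0.23  ⇒  A^0.23 = 21/3.9 = 5.385
ln A = ln(5.385) / 0.23 = 1.6835 / 0.23 = 7.3198
A = e^7.3198 ≈ 1510 hectares

1510 hectares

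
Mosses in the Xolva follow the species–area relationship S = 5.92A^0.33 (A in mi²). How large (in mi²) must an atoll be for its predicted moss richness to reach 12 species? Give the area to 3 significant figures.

8.51 mi²

12 = 5.92 × A^0.33  ⇒  A^0.33 = 12/5.92 = 2.027
ln A = ln(2.027) / 0.33 = 0.7066 / 0.33 = 2.1411
A = e^2.1411 ≈ 8.509 mi²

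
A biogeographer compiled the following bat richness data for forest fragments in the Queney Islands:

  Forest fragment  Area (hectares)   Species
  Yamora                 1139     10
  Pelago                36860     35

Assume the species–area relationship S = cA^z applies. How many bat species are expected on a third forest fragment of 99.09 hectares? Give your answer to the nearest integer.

4

z = ln(35/10) / ln(36860/1139) = 1.2528 / 3.4770 = 0.3603
c = 10 / 1139^0.3603 = 10 / 12.63 = 0.792
S₃ = 0.792 × 99.09^0.3603 = 0.792 × 5.238 ≈ 4.149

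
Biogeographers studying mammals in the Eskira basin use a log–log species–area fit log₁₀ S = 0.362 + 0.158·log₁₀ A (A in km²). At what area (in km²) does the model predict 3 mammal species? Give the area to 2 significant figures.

3 = 2.301 × A^0.158  ⇒  A^0.158 = 3/2.301 = 1.304
ln A = ln(1.304) / 0.158 = 0.2651 / 0.158 = 1.6777
A = e^1.6777 ≈ 5.353 km²

5.4 km²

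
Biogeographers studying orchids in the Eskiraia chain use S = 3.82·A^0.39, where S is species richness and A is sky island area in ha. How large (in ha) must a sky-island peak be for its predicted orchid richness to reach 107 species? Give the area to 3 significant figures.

107 = 3.82 × A^0.39  ⇒  A^0.39 = 107/3.82 = 28.01
ln A = ln(28.01) / 0.39 = 3.3326 / 0.39 = 8.5451
A = e^8.5451 ≈ 5141 ha

5140 ha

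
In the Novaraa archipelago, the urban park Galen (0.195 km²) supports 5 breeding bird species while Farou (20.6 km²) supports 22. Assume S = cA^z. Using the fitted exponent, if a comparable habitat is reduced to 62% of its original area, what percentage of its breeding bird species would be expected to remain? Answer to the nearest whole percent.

z = ln(22/5) / ln(20.6/0.195) = 1.4816 / 4.6600 = 0.3179
S_new/S_old = (A_new/A_old)^z = 0.62^0.3179 = exp(0.3179 × -0.4780) = 0.859

86%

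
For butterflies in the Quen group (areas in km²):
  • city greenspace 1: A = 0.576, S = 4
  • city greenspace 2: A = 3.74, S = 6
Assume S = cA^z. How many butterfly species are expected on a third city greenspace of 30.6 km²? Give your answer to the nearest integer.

9

z = ln(6/4) / ln(3.74/0.576) = 0.4055 / 1.8707 = 0.2167
c = 4 / 0.576^0.2167 = 4 / 0.8873 = 4.508
S₃ = 4.508 × 30.6^0.2167 = 4.508 × 2.099 ≈ 9.462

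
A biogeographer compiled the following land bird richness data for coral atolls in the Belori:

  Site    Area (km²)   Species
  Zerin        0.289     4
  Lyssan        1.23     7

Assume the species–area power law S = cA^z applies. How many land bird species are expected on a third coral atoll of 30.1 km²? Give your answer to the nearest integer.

z = ln(7/4) / ln(1.23/0.289) = 0.5596 / 1.4483 = 0.3864
c = 4 / 0.289^0.3864 = 4 / 0.619 = 6.462
S₃ = 6.462 × 30.1^0.3864 = 6.462 × 3.726 ≈ 24.08

24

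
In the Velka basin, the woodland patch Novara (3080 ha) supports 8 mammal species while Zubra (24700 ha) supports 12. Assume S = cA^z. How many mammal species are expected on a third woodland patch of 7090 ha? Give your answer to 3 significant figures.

z = ln(12/8) / ln(24700/3080) = 0.4055 / 2.0819 = 0.1948
c = 8 / 3080^0.1948 = 8 / 4.78 = 1.674
S₃ = 1.674 × 7090^0.1948 = 1.674 × 5.623 ≈ 9.41

9.41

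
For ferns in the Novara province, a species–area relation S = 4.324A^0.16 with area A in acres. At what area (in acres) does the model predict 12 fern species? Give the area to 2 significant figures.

12 = 4.324 × A^0.16  ⇒  A^0.16 = 12/4.324 = 2.775
ln A = ln(2.775) / 0.16 = 1.0207 / 0.16 = 6.3795
A = e^6.3795 ≈ 589.7 acres

590 acres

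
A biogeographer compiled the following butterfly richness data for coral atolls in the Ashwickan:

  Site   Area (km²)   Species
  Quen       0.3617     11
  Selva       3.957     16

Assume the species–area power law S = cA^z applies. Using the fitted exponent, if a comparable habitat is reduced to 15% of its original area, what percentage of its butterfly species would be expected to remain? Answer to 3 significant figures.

74.3%

z = ln(16/11) / ln(3.957/0.3617) = 0.3747 / 2.3924 = 0.1566
S_new/S_old = (A_new/A_old)^z = 0.15^0.1566 = exp(0.1566 × -1.8971) = 0.743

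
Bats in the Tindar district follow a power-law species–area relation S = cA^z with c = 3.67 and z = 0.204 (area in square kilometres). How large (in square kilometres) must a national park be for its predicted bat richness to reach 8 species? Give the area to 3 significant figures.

8 = 3.67 × A^0.204  ⇒  A^0.204 = 8/3.67 = 2.18
ln A = ln(2.18) / 0.204 = 0.7792 / 0.204 = 3.8199
A = e^3.8199 ≈ 45.6 square kilometres

45.6 square kilometres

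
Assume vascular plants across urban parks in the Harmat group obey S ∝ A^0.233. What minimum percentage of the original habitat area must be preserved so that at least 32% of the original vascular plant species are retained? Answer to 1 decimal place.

0.8%

Need (A_new/A_old)^0.233 = 0.32, so A_new/A_old = 0.32^(1/0.233) = 0.32^4.292
ln(A_new/A_old) = ln 0.32 / 0.233 = -1.1394 / 0.233 = -4.8903
A_new/A_old = e^-4.8903 ≈ 0.007519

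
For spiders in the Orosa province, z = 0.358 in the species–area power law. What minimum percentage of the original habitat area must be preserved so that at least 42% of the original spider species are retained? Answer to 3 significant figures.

Need (A_new/A_old)^0.358 = 0.42, so A_new/A_old = 0.42^(1/0.358) = 0.42^2.793
ln(A_new/A_old) = ln 0.42 / 0.358 = -0.8675 / 0.358 = -2.4232
A_new/A_old = e^-2.4232 ≈ 0.08864

8.86%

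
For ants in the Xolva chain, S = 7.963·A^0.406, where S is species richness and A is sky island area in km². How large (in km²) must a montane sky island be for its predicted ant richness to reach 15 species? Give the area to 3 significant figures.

4.76 km²

15 = 7.963 × A^0.406  ⇒  A^0.406 = 15/7.963 = 1.884
ln A = ln(1.884) / 0.406 = 0.6332 / 0.406 = 1.5597
A = e^1.5597 ≈ 4.757 km²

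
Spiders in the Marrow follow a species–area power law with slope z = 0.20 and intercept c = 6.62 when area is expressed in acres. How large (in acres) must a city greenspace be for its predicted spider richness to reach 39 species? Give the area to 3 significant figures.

7100 acres

39 = 6.62 × A^0.2  ⇒  A^0.2 = 39/6.62 = 5.891
ln A = ln(5.891) / 0.2 = 1.7735 / 0.2 = 8.8673
A = e^8.8673 ≈ 7096 acres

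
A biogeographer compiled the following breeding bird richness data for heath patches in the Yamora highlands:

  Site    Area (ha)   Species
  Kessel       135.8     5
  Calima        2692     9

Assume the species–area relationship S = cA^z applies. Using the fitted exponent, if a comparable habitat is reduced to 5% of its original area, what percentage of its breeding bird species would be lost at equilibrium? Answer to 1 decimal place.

44.5%

z = ln(9/5) / ln(2692/135.8) = 0.5878 / 2.9869 = 0.1968
S_new/S_old = (A_new/A_old)^z = 0.05^0.1968 = exp(0.1968 × -2.9957) = 0.5546
Fraction lost = 1 − 0.5546 = 0.4454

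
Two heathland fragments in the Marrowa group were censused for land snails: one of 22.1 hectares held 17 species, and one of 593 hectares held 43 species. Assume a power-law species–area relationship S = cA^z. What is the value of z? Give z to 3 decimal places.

0.282

Taking logs: ln S = ln c + z ln A, so z = (ln S₂ − ln S₁)/(ln A₂ − ln A₁).
z = ln(43/17) / ln(593/22.1) = ln(2.529) / ln(26.83) = 0.9280 / 3.2896 = 0.2821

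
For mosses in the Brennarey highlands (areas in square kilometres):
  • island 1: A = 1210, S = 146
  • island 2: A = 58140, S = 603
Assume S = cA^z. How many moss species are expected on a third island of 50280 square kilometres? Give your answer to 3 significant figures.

572

z = ln(603/146) / ln(58140/1210) = 1.4183 / 3.8722 = 0.3663
c = 146 / 1210^0.3663 = 146 / 13.46 = 10.84
S₃ = 10.84 × 50280^0.3663 = 10.84 × 52.72 ≈ 571.8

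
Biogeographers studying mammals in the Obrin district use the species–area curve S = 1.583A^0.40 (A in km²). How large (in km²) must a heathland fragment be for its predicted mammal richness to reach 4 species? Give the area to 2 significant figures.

4 = 1.583 × A^0.4  ⇒  A^0.4 = 4/1.583 = 2.527
ln A = ln(2.527) / 0.4 = 0.9270 / 0.4 = 2.3174
A = e^2.3174 ≈ 10.15 km²

10 km²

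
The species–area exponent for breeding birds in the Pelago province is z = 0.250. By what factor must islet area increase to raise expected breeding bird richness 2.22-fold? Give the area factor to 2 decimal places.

24.29

(A₂/A₁)^0.25 = 2.22, so A₂/A₁ = 2.22^(1/0.25) = 2.22^4
ln(A₂/A₁) = ln 2.22 / 0.25 = 0.7975 / 0.25 = 3.1900
A₂/A₁ = e^3.1900 ≈ 24.29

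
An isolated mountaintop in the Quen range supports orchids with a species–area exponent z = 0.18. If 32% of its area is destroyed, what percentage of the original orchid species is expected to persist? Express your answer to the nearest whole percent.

S_new/S_old = (A_new/A_old)^z = 0.68^0.18
= exp(0.18 × ln 0.68) = exp(0.18 × -0.3857) = exp(-0.0694) ≈ 0.9329

93%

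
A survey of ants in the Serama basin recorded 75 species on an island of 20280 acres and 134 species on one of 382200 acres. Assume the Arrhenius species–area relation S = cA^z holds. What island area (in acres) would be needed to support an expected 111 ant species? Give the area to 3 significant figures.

z = ln(134/75) / ln(382200/20280) = 0.5804 / 2.9363 = 0.1976
c = 75 / 20280^0.1976 = 75 / 7.1 = 10.56
A = (111/10.56)^(1/0.1976) ⇒ ln A = ln(10.51)/0.1976 = 11.9009
A = e^11.9009 ≈ 147405 acres

147000 acres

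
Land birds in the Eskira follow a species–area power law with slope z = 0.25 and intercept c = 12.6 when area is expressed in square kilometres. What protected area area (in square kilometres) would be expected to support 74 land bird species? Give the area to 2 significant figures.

74 = 12.6 × A^0.25  ⇒  A^0.25 = 74/12.6 = 5.873
ln A = ln(5.873) / 0.25 = 1.7704 / 0.25 = 7.0815
A = e^7.0815 ≈ 1190 square kilometres

1200 square kilometres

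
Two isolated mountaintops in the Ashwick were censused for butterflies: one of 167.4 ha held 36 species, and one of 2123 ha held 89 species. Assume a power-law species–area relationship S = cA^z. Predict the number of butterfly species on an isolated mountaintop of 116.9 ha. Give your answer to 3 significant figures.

z = ln(89/36) / ln(2123/167.4) = 0.9051 / 2.5402 = 0.3563
c = 36 / 167.4^0.3563 = 36 / 6.2 = 5.807
S₃ = 5.807 × 116.9^0.3563 = 5.807 × 5.455 ≈ 31.68

31.7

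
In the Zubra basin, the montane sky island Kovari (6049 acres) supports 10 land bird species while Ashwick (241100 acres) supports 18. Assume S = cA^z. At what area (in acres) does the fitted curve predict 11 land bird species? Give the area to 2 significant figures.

z = ln(18/10) / ln(241100/6049) = 0.5878 / 3.6853 = 0.1595
c = 10 / 6049^0.1595 = 10 / 4.01 = 2.494
A = (11/2.494)^(1/0.1595) ⇒ ln A = ln(4.411)/0.1595 = 9.3052
A = e^9.3052 ≈ 10995 acres

11000 acres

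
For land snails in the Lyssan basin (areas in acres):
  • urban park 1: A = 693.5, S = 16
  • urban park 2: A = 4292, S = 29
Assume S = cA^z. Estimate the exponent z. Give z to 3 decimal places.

0.326

Taking logs: ln S = ln c + z ln A, so z = (ln S₂ − ln S₁)/(ln A₂ − ln A₁).
z = ln(29/16) / ln(4292/693.5) = ln(1.812) / ln(6.189) = 0.5947 / 1.8228 = 0.3263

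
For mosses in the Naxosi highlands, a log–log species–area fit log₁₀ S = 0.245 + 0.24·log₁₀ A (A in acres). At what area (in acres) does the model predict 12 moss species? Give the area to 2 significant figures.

12 = 1.758 × A^0.24  ⇒  A^0.24 = 12/1.758 = 6.826
ln A = ln(6.826) / 0.24 = 1.9208 / 0.24 = 8.0032
A = e^8.0032 ≈ 2991 acres

3000 acres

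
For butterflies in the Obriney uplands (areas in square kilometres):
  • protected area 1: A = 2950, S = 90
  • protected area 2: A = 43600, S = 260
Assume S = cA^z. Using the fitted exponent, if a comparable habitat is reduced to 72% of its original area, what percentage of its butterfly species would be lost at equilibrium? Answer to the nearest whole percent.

z = ln(260/90) / ln(43600/2950) = 1.0609 / 2.6933 = 0.3939
S_new/S_old = (A_new/A_old)^z = 0.72^0.3939 = exp(0.3939 × -0.3285) = 0.8786
Fraction lost = 1 − 0.8786 = 0.1214

12%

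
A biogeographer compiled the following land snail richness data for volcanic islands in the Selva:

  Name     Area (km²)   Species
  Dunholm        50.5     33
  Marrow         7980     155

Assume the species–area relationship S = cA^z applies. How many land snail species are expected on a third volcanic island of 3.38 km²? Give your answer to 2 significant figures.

z = ln(155/33) / ln(7980/50.5) = 1.5469 / 5.0627 = 0.3056
c = 33 / 50.5^0.3056 = 33 / 3.315 = 9.956
S₃ = 9.956 × 3.38^0.3056 = 9.956 × 1.451 ≈ 14.44

14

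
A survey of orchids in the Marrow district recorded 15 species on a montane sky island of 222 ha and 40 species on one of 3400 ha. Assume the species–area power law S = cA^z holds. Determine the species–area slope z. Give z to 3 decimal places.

0.359

Taking logs: ln S = ln c + z ln A, so z = (ln S₂ − ln S₁)/(ln A₂ − ln A₁).
z = ln(40/15) / ln(3400/222) = ln(2.667) / ln(15.32) = 0.9808 / 2.7289 = 0.3594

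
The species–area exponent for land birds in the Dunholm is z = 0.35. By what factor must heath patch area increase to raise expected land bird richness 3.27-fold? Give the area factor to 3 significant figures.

(A₂/A₁)^0.35 = 3.27, so A₂/A₁ = 3.27^(1/0.35) = 3.27^2.857
ln(A₂/A₁) = ln 3.27 / 0.35 = 1.1848 / 0.35 = 3.3851
A₂/A₁ = e^3.3851 ≈ 29.52

29.5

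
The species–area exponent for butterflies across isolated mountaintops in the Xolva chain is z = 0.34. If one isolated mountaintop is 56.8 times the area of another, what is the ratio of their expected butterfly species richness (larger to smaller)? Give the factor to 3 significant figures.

S₂/S₁ = (A₂/A₁)^z = 56.8^0.34
ln(S₂/S₁) = 0.34 × ln 56.8 = 0.34 × 4.0395 = 1.3734
S₂/S₁ = e^1.3734 ≈ 3.949

3.95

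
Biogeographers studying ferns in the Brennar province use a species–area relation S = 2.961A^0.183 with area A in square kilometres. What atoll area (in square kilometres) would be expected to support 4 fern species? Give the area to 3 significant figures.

4 = 2.961 × A^0.183  ⇒  A^0.183 = 4/2.961 = 1.351
ln A = ln(1.351) / 0.183 = 0.3008 / 0.183 = 1.6435
A = e^1.6435 ≈ 5.173 square kilometres

5.17 square kilometres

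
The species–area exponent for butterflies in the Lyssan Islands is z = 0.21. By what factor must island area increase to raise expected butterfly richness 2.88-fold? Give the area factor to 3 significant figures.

(A₂/A₁)^0.21 = 2.88, so A₂/A₁ = 2.88^(1/0.21) = 2.88^4.762
ln(A₂/A₁) = ln 2.88 / 0.21 = 1.0578 / 0.21 = 5.0371
A₂/A₁ = e^5.0371 ≈ 154

154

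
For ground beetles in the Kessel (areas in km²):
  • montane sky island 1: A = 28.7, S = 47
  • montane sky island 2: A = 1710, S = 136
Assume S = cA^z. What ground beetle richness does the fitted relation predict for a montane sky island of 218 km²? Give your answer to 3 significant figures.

79.6

z = ln(136/47) / ln(1710/28.7) = 1.0625 / 4.0874 = 0.2600
c = 47 / 28.7^0.2600 = 47 / 2.393 = 19.64
S₃ = 19.64 × 218^0.2600 = 19.64 × 4.054 ≈ 79.62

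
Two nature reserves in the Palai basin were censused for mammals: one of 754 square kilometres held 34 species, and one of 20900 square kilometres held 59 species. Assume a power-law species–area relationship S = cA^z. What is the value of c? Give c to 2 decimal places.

z = ln(S₂/S₁) / ln(A₂/A₁) = ln(59/34) / ln(20900/754) = 0.5512 / 3.3221 = 0.1659
c = S₁ / A₁^z = 34 / 754^0.1659 = 34 / 3.002 = 11.33

11.33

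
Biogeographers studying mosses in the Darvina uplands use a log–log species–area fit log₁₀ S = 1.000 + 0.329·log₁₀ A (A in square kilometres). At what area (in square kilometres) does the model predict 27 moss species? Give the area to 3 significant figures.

20.5 square kilometres

27 = 10 × A^0.329  ⇒  A^0.329 = 27/10 = 2.7
ln A = ln(2.7) / 0.329 = 0.9933 / 0.329 = 3.0190
A = e^3.0190 ≈ 20.47 square kilometres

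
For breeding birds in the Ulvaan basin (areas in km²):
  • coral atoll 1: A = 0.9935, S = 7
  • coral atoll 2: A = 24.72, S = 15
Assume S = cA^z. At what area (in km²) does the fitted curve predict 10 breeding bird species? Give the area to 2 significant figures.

z = ln(15/7) / ln(24.72/0.9935) = 0.7621 / 3.2141 = 0.2371
c = 7 / 0.9935^0.2371 = 7 / 0.9985 = 7.011
A = (10/7.011)^(1/0.2371) ⇒ ln A = ln(1.426)/0.2371 = 1.4977
A = e^1.4977 ≈ 4.471 km²

4.5 km²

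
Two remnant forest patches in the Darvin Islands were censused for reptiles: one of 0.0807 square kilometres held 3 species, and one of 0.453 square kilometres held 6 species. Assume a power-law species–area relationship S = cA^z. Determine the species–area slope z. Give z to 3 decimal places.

0.402

Taking logs: ln S = ln c + z ln A, so z = (ln S₂ − ln S₁)/(ln A₂ − ln A₁).
z = ln(6/3) / ln(0.453/0.0807) = ln(2) / ln(5.613) = 0.6931 / 1.7252 = 0.4018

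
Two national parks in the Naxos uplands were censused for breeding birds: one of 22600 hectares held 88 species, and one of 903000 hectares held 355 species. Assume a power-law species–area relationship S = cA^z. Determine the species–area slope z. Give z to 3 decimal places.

0.378

Taking logs: ln S = ln c + z ln A, so z = (ln S₂ − ln S₁)/(ln A₂ − ln A₁).
z = ln(355/88) / ln(903000/22600) = ln(4.034) / ln(39.96) = 1.3948 / 3.6878 = 0.3782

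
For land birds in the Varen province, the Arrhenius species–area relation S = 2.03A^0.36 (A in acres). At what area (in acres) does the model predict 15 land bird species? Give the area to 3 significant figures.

15 = 2.03 × A^0.36  ⇒  A^0.36 = 15/2.03 = 7.389
ln A = ln(7.389) / 0.36 = 2.0000 / 0.36 = 5.5556
A = e^5.5556 ≈ 258.7 acres

259 acres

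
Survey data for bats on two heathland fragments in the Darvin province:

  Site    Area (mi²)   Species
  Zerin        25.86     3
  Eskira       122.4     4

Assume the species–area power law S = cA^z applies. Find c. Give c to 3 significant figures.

z = ln(S₂/S₁) / ln(A₂/A₁) = ln(4/3) / ln(122.4/25.86) = 0.2877 / 1.5546 = 0.1851
c = S₁ / A₁^z = 3 / 25.86^0.1851 = 3 / 1.826 = 1.643

1.64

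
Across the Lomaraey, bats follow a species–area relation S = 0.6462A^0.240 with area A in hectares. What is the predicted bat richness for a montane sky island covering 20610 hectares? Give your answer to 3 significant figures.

S = 0.6462 × 20610^0.24
ln S = ln 0.6462 + 0.24 × ln 20610 = -0.4366 + 0.24 × 9.9335 = 1.9474
S = e^1.9474 ≈ 7.01

7.01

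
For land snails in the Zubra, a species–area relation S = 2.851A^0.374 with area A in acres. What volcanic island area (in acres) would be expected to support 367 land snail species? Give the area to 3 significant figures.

367 = 2.851 × A^0.374  ⇒  A^0.374 = 367/2.851 = 128.7
ln A = ln(128.7) / 0.374 = 4.8577 / 0.374 = 12.9885
A = e^12.9885 ≈ 437347 acres

437000 acres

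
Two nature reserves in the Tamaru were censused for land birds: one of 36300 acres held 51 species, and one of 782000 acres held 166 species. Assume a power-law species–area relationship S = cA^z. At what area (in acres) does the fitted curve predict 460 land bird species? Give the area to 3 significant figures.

11100000 acres

z = ln(166/51) / ln(782000/36300) = 1.1802 / 3.0700 = 0.3844
c = 51 / 36300^0.3844 = 51 / 56.61 = 0.9009
A = (460/0.9009)^(1/0.3844) ⇒ ln A = ln(510.6)/0.3844 = 16.2210
A = e^16.2210 ≈ 11084139 acres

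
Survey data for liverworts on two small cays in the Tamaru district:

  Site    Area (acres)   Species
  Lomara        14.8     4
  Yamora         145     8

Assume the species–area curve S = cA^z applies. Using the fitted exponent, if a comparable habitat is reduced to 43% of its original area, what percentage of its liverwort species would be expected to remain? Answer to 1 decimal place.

z = ln(8/4) / ln(145/14.8) = 0.6931 / 2.2821 = 0.3037
S_new/S_old = (A_new/A_old)^z = 0.43^0.3037 = exp(0.3037 × -0.8440) = 0.7739

77.4%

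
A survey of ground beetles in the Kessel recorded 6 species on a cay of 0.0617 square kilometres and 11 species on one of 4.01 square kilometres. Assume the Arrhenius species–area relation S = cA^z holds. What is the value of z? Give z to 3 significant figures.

0.145

Taking logs: ln S = ln c + z ln A, so z = (ln S₂ − ln S₁)/(ln A₂ − ln A₁).
z = ln(11/6) / ln(4.01/0.0617) = ln(1.833) / ln(64.99) = 0.6061 / 4.1743 = 0.1452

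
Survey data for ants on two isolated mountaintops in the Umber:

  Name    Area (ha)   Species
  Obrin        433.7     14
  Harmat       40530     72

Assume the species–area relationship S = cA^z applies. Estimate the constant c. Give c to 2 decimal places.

z = ln(S₂/S₁) / ln(A₂/A₁) = ln(72/14) / ln(40530/433.7) = 1.6376 / 4.5374 = 0.3609
c = S₁ / A₁^z = 14 / 433.7^0.3609 = 14 / 8.949 = 1.564

1.56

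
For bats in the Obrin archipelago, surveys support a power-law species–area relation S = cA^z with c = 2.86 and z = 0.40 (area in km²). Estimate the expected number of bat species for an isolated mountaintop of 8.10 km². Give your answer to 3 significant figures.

S = 2.86 × 8.1^0.4
ln S = ln 2.86 + 0.4 × ln 8.1 = 1.0508 + 0.4 × 2.0919 = 1.8876
S = e^1.8876 ≈ 6.603

6.60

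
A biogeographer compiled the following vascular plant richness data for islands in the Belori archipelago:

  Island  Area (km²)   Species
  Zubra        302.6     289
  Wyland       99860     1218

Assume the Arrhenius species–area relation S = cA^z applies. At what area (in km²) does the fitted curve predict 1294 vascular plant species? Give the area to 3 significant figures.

z = ln(1218/289) / ln(99860/302.6) = 1.4385 / 5.7991 = 0.2481
c = 289 / 302.6^0.2481 = 289 / 4.125 = 70.06
A = (1294/70.06)^(1/0.2481) ⇒ ln A = ln(18.47)/0.2481 = 11.7555
A = e^11.7555 ≈ 127456 km²

127000 km²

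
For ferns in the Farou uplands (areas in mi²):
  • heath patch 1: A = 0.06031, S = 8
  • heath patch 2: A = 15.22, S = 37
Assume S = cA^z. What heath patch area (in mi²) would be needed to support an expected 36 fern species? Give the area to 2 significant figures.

14 mi²

z = ln(37/8) / ln(15.22/0.06031) = 1.5315 / 5.5309 = 0.2769
c = 8 / 0.06031^0.2769 = 8 / 0.4595 = 17.41
A = (36/17.41)^(1/0.2769) ⇒ ln A = ln(2.068)/0.2769 = 2.6237
A = e^2.6237 ≈ 13.79 mi²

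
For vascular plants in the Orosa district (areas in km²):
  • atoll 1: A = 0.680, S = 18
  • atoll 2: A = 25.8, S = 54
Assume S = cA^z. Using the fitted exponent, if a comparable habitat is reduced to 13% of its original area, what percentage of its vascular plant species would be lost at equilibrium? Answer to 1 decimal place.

46.0%

z = ln(54/18) / ln(25.8/0.68) = 1.0986 / 3.6360 = 0.3021
S_new/S_old = (A_new/A_old)^z = 0.13^0.3021 = exp(0.3021 × -2.0402) = 0.5399
Fraction lost = 1 − 0.5399 = 0.4601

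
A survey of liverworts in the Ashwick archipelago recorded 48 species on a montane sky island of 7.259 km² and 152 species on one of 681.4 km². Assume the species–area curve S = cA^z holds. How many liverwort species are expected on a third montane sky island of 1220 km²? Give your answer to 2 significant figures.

z = ln(152/48) / ln(681.4/7.259) = 1.1527 / 4.5419 = 0.2538
c = 48 / 7.259^0.2538 = 48 / 1.654 = 29.02
S₃ = 29.02 × 1220^0.2538 = 29.02 × 6.071 ≈ 176.2

180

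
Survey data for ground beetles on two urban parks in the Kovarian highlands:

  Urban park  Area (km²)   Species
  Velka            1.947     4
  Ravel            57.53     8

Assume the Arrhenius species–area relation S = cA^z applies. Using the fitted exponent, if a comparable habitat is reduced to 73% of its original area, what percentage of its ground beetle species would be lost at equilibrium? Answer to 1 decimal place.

6.2%

z = ln(8/4) / ln(57.53/1.947) = 0.6931 / 3.3860 = 0.2047
S_new/S_old = (A_new/A_old)^z = 0.73^0.2047 = exp(0.2047 × -0.3147) = 0.9376
Fraction lost = 1 − 0.9376 = 0.06239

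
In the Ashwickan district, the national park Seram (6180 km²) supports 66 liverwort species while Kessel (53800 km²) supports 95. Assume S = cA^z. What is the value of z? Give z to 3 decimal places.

Taking logs: ln S = ln c + z ln A, so z = (ln S₂ − ln S₁)/(ln A₂ − ln A₁).
z = ln(95/66) / ln(53800/6180) = ln(1.439) / ln(8.706) = 0.3642 / 2.1640 = 0.1683

0.168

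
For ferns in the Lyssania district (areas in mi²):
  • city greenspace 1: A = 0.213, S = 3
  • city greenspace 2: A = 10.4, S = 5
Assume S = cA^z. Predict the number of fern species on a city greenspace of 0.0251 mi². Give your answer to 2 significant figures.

2.3

z = ln(5/3) / ln(10.4/0.213) = 0.5108 / 3.8883 = 0.1314
c = 3 / 0.213^0.1314 = 3 / 0.8161 = 3.676
S₃ = 3.676 × 0.0251^0.1314 = 3.676 × 0.6162 ≈ 2.265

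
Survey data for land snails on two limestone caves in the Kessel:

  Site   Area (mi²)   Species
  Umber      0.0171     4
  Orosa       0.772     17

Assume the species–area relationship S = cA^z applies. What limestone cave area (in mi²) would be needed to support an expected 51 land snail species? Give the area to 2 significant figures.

14 mi²

z = ln(17/4) / ln(0.772/0.0171) = 1.4469 / 3.8099 = 0.3798
c = 4 / 0.0171^0.3798 = 4 / 0.2133 = 18.76
A = (51/18.76)^(1/0.3798) ⇒ ln A = ln(2.719)/0.3798 = 2.6340
A = e^2.6340 ≈ 13.93 mi²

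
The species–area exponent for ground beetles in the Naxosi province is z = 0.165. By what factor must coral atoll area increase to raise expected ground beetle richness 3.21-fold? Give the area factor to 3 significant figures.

(A₂/A₁)^0.165 = 3.21, so A₂/A₁ = 3.21^(1/0.165) = 3.21^6.061
ln(A₂/A₁) = ln 3.21 / 0.165 = 1.1663 / 0.165 = 7.0683
A₂/A₁ = e^7.0683 ≈ 1174

1170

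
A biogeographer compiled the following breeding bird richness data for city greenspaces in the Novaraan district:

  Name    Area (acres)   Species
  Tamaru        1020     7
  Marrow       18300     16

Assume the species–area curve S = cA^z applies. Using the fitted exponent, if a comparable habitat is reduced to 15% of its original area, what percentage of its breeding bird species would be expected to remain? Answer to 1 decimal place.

z = ln(16/7) / ln(18300/1020) = 0.8267 / 2.8871 = 0.2863
S_new/S_old = (A_new/A_old)^z = 0.15^0.2863 = exp(0.2863 × -1.8971) = 0.5809

58.1%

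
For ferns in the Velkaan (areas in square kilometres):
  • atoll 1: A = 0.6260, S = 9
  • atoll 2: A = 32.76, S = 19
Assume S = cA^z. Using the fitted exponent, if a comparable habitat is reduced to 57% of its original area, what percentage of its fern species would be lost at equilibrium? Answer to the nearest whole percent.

z = ln(19/9) / ln(32.76/0.626) = 0.7472 / 3.9576 = 0.1888
S_new/S_old = (A_new/A_old)^z = 0.57^0.1888 = exp(0.1888 × -0.5621) = 0.8993
Fraction lost = 1 − 0.8993 = 0.1007

10%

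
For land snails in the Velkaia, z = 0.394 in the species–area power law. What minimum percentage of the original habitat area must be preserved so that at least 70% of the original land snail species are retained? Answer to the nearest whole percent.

40%

Need (A_new/A_old)^0.394 = 0.7, so A_new/A_old = 0.7^(1/0.394) = 0.7^2.538
ln(A_new/A_old) = ln 0.7 / 0.394 = -0.3567 / 0.394 = -0.9053
A_new/A_old = e^-0.9053 ≈ 0.4044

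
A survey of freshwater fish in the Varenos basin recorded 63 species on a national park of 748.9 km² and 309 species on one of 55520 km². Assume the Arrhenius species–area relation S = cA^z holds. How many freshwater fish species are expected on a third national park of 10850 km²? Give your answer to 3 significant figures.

169

z = ln(309/63) / ln(55520/748.9) = 1.5902 / 4.3059 = 0.3693
c = 63 / 748.9^0.3693 = 63 / 11.52 = 5.468
S₃ = 5.468 × 10850^0.3693 = 5.468 × 30.93 ≈ 169.1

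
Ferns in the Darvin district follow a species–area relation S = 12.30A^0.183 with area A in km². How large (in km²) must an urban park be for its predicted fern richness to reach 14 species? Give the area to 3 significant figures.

2.03 km²

14 = 12.3 × A^0.183  ⇒  A^0.183 = 14/12.3 = 1.138
ln A = ln(1.138) / 0.183 = 0.1295 / 0.183 = 0.7074
A = e^0.7074 ≈ 2.029 km²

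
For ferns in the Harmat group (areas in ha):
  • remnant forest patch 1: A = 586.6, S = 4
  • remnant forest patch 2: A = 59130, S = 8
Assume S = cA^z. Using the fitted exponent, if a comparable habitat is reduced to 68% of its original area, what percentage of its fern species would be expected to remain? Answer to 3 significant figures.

94.4%

z = ln(8/4) / ln(59130/586.6) = 0.6931 / 4.6132 = 0.1503
S_new/S_old = (A_new/A_old)^z = 0.68^0.1503 = exp(0.1503 × -0.3857) = 0.9437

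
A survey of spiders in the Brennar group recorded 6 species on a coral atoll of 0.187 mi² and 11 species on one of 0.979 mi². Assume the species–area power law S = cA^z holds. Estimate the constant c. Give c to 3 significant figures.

z = ln(S₂/S₁) / ln(A₂/A₁) = ln(11/6) / ln(0.979/0.187) = 0.6061 / 1.6554 = 0.3662
c = S₁ / A₁^z = 6 / 0.187^0.3662 = 6 / 0.5412 = 11.09

11.1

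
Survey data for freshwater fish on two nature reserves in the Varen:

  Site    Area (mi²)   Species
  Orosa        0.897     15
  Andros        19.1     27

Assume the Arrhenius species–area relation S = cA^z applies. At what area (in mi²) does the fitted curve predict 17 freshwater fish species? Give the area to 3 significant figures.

z = ln(27/15) / ln(19.1/0.897) = 0.5878 / 3.0584 = 0.1922
c = 15 / 0.897^0.1922 = 15 / 0.9793 = 15.32
A = (17/15.32)^(1/0.1922) ⇒ ln A = ln(1.11)/0.1922 = 0.5426
A = e^0.5426 ≈ 1.72 mi²

1.72 mi²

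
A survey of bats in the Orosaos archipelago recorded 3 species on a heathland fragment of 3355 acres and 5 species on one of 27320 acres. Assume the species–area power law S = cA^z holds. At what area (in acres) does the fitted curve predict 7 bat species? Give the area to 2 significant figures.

z = ln(5/3) / ln(27320/3355) = 0.5108 / 2.0972 = 0.2436
c = 3 / 3355^0.2436 = 3 / 7.224 = 0.4153
A = (7/0.4153)^(1/0.2436) ⇒ ln A = ln(16.86)/0.2436 = 11.5967
A = e^11.5967 ≈ 108743 acres

110000 acres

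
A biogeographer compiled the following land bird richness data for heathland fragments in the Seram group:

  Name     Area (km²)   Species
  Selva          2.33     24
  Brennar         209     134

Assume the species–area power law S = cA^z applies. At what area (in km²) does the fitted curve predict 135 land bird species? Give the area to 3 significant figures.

z = ln(134/24) / ln(209/2.33) = 1.7198 / 4.4965 = 0.3825
c = 24 / 2.33^0.3825 = 24 / 1.382 = 17.37
A = (135/17.37)^(1/0.3825) ⇒ ln A = ln(7.774)/0.3825 = 5.3618
A = e^5.3618 ≈ 213.1 km²

213 km²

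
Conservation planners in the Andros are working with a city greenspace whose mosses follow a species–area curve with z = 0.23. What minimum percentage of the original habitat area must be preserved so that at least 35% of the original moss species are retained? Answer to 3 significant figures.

1.04%

Need (A_new/A_old)^0.23 = 0.35, so A_new/A_old = 0.35^(1/0.23) = 0.35^4.348
ln(A_new/A_old) = ln 0.35 / 0.23 = -1.0498 / 0.23 = -4.5644
A_new/A_old = e^-4.5644 ≈ 0.01042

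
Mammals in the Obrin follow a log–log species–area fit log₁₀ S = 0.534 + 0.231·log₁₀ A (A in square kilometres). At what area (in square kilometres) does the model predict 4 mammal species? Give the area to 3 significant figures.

4 = 3.42 × A^0.231  ⇒  A^0.231 = 4/3.42 = 1.17
ln A = ln(1.17) / 0.231 = 0.1567 / 0.231 = 0.6784
A = e^0.6784 ≈ 1.971 square kilometres

1.97 square kilometres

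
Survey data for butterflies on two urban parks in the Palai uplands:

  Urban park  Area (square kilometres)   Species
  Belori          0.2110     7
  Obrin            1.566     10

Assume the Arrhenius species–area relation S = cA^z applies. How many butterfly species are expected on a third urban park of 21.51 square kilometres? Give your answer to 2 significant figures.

16

z = ln(10/7) / ln(1.566/0.211) = 0.3567 / 2.0044 = 0.1779
c = 7 / 0.211^0.1779 = 7 / 0.7582 = 9.233
S₃ = 9.233 × 21.51^0.1779 = 9.233 × 1.726 ≈ 15.94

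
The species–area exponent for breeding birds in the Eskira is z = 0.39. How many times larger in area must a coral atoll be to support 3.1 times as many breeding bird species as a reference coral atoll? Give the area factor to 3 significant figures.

18.2

(A₂/A₁)^0.39 = 3.1, so A₂/A₁ = 3.1^(1/0.39) = 3.1^2.564
ln(A₂/A₁) = ln 3.1 / 0.39 = 1.1314 / 0.39 = 2.9010
A₂/A₁ = e^2.9010 ≈ 18.19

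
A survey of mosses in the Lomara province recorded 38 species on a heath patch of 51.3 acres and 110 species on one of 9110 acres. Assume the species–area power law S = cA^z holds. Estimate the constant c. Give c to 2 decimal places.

16.94

z = ln(S₂/S₁) / ln(A₂/A₁) = ln(110/38) / ln(9110/51.3) = 1.0629 / 5.1794 = 0.2052
c = S₁ / A₁^z = 38 / 51.3^0.2052 = 38 / 2.244 = 16.94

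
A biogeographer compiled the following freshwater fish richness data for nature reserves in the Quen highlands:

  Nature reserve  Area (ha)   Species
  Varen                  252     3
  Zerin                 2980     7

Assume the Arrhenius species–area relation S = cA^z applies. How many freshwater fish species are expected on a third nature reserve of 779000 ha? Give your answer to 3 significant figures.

z = ln(7/3) / ln(2980/252) = 0.8473 / 2.4702 = 0.3430
c = 3 / 252^0.3430 = 3 / 6.663 = 0.4502
S₃ = 0.4502 × 779000^0.3430 = 0.4502 × 104.9 ≈ 47.23

47.2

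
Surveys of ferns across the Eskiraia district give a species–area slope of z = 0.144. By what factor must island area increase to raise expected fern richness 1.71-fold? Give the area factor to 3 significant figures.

41.5

(A₂/A₁)^0.144 = 1.71, so A₂/A₁ = 1.71^(1/0.144) = 1.71^6.944
ln(A₂/A₁) = ln 1.71 / 0.144 = 0.5365 / 0.144 = 3.7256
A₂/A₁ = e^3.7256 ≈ 41.5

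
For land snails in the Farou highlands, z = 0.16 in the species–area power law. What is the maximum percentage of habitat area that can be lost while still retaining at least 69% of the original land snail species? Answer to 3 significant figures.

90.2%

Need (A_new/A_old)^0.16 = 0.69, so A_new/A_old = 0.69^(1/0.16) = 0.69^6.25
ln(A_new/A_old) = ln 0.69 / 0.16 = -0.3711 / 0.16 = -2.3191
A_new/A_old = e^-2.3191 ≈ 0.09836
Fraction that can be lost = 1 − 0.09836 = 0.9016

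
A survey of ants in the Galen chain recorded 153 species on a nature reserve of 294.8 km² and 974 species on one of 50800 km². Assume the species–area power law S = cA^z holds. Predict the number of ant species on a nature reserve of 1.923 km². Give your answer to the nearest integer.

z = ln(974/153) / ln(50800/294.8) = 1.8510 / 5.1494 = 0.3595
c = 153 / 294.8^0.3595 = 153 / 7.721 = 19.82
S₃ = 19.82 × 1.923^0.3595 = 19.82 × 1.265 ≈ 25.07

25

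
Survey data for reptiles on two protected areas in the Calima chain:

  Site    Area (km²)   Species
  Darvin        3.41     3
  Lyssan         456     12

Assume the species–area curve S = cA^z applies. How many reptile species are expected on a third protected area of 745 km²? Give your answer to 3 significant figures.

13.8

z = ln(12/3) / ln(456/3.41) = 1.3863 / 4.8958 = 0.2832
c = 3 / 3.41^0.2832 = 3 / 1.415 = 2.12
S₃ = 2.12 × 745^0.2832 = 2.12 × 6.506 ≈ 13.79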